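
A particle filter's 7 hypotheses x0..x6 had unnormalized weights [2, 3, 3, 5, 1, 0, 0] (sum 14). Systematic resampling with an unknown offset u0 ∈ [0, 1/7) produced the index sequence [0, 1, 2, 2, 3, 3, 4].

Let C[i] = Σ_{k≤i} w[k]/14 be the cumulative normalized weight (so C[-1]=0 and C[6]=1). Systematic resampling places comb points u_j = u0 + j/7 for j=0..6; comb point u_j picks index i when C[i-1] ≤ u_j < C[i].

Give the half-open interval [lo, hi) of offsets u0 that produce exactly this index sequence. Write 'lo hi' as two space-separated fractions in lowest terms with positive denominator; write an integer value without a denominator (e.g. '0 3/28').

C = [1/7, 5/14, 4/7, 13/14, 1, 1, 1]
j=0 picked index 0: u0 ∈ [0, 1/7)
j=1 picked index 1: u0 ∈ [0, 3/14)
j=2 picked index 2: u0 ∈ [1/14, 2/7)
j=3 picked index 2: u0 ∈ [-1/14, 1/7)
j=4 picked index 3: u0 ∈ [0, 5/14)
j=5 picked index 3: u0 ∈ [-1/7, 3/14)
j=6 picked index 4: u0 ∈ [1/14, 1/7)
intersection: [1/14, 1/7)

1/14 1/7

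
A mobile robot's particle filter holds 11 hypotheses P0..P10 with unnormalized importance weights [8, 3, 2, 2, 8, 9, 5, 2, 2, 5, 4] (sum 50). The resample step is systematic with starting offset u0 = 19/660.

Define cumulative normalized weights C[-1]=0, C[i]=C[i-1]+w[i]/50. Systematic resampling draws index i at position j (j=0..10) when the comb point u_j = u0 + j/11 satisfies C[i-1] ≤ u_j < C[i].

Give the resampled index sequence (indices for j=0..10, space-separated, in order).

C = [4/25, 11/50, 13/50, 3/10, 23/50, 16/25, 37/50, 39/50, 41/50, 23/25, 1]
j=0: u_0=19/660 ∈ [0, 4/25) → index 0
j=1: u_1=79/660 ∈ [0, 4/25) → index 0
j=2: u_2=139/660 ∈ [4/25, 11/50) → index 1
j=3: u_3=199/660 ∈ [3/10, 23/50) → index 4
j=4: u_4=259/660 ∈ [3/10, 23/50) → index 4
j=5: u_5=29/60 ∈ [23/50, 16/25) → index 5
j=6: u_6=379/660 ∈ [23/50, 16/25) → index 5
j=7: u_7=439/660 ∈ [16/25, 37/50) → index 6
j=8: u_8=499/660 ∈ [37/50, 39/50) → index 7
j=9: u_9=559/660 ∈ [41/50, 23/25) → index 9
j=10: u_10=619/660 ∈ [23/25, 1) → index 10

0 0 1 4 4 5 5 6 7 9 10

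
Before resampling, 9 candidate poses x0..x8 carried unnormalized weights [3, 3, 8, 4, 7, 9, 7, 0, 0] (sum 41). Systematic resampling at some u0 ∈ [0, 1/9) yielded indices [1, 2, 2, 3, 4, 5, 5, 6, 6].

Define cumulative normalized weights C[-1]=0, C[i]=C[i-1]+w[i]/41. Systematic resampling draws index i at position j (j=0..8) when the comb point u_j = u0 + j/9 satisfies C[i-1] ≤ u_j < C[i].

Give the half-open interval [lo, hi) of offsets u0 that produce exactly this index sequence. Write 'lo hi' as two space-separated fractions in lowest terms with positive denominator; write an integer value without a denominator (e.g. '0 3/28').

3/41 13/123

C = [3/41, 6/41, 14/41, 18/41, 25/41, 34/41, 1, 1, 1]
j=0 picked index 1: u0 ∈ [3/41, 6/41)
j=1 picked index 2: u0 ∈ [13/369, 85/369)
j=2 picked index 2: u0 ∈ [-28/369, 44/369)
j=3 picked index 3: u0 ∈ [1/123, 13/123)
j=4 picked index 4: u0 ∈ [-2/369, 61/369)
j=5 picked index 5: u0 ∈ [20/369, 101/369)
j=6 picked index 5: u0 ∈ [-7/123, 20/123)
j=7 picked index 6: u0 ∈ [19/369, 2/9)
j=8 picked index 6: u0 ∈ [-22/369, 1/9)
intersection: [3/41, 13/123)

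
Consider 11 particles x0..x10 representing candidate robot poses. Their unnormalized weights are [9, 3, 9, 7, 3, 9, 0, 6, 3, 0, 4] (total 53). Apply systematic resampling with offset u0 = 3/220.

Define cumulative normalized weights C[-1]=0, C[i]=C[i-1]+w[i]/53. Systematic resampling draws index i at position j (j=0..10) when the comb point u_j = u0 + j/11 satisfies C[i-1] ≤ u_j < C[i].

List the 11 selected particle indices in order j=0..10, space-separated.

0 0 1 2 2 3 4 5 5 7 8

C = [9/53, 12/53, 21/53, 28/53, 31/53, 40/53, 40/53, 46/53, 49/53, 49/53, 1]
j=0: u_0=3/220 ∈ [0, 9/53) → index 0
j=1: u_1=23/220 ∈ [0, 9/53) → index 0
j=2: u_2=43/220 ∈ [9/53, 12/53) → index 1
j=3: u_3=63/220 ∈ [12/53, 21/53) → index 2
j=4: u_4=83/220 ∈ [12/53, 21/53) → index 2
j=5: u_5=103/220 ∈ [21/53, 28/53) → index 3
j=6: u_6=123/220 ∈ [28/53, 31/53) → index 4
j=7: u_7=13/20 ∈ [31/53, 40/53) → index 5
j=8: u_8=163/220 ∈ [31/53, 40/53) → index 5
j=9: u_9=183/220 ∈ [40/53, 46/53) → index 7
j=10: u_10=203/220 ∈ [46/53, 49/53) → index 8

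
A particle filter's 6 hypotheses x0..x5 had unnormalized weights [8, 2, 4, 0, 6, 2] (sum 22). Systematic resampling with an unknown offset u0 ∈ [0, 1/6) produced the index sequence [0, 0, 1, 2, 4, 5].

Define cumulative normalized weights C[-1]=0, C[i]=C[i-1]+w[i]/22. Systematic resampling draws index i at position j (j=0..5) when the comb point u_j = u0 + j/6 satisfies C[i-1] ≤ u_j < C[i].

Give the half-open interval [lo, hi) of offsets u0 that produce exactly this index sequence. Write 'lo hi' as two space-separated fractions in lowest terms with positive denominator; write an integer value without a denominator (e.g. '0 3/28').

5/66 4/33

C = [4/11, 5/11, 7/11, 7/11, 10/11, 1]
j=0 picked index 0: u0 ∈ [0, 4/11)
j=1 picked index 0: u0 ∈ [-1/6, 13/66)
j=2 picked index 1: u0 ∈ [1/33, 4/33)
j=3 picked index 2: u0 ∈ [-1/22, 3/22)
j=4 picked index 4: u0 ∈ [-1/33, 8/33)
j=5 picked index 5: u0 ∈ [5/66, 1/6)
intersection: [5/66, 4/33)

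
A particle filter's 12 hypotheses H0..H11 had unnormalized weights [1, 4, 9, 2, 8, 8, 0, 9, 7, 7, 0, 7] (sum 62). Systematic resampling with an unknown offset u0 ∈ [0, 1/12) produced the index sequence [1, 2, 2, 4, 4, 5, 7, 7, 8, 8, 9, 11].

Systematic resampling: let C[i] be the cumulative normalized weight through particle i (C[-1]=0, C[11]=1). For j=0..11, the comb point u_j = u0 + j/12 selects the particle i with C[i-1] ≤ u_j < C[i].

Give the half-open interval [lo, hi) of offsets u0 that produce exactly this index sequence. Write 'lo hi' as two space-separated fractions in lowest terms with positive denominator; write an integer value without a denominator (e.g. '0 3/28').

1/62 3/124

C = [1/62, 5/62, 7/31, 8/31, 12/31, 16/31, 16/31, 41/62, 24/31, 55/62, 55/62, 1]
j=0 picked index 1: u0 ∈ [1/62, 5/62)
j=1 picked index 2: u0 ∈ [-1/372, 53/372)
j=2 picked index 2: u0 ∈ [-8/93, 11/186)
j=3 picked index 4: u0 ∈ [1/124, 17/124)
j=4 picked index 4: u0 ∈ [-7/93, 5/93)
j=5 picked index 5: u0 ∈ [-11/372, 37/372)
j=6 picked index 7: u0 ∈ [1/62, 5/31)
j=7 picked index 7: u0 ∈ [-25/372, 29/372)
j=8 picked index 8: u0 ∈ [-1/186, 10/93)
j=9 picked index 8: u0 ∈ [-11/124, 3/124)
j=10 picked index 9: u0 ∈ [-11/186, 5/93)
j=11 picked index 11: u0 ∈ [-11/372, 1/12)
intersection: [1/62, 3/124)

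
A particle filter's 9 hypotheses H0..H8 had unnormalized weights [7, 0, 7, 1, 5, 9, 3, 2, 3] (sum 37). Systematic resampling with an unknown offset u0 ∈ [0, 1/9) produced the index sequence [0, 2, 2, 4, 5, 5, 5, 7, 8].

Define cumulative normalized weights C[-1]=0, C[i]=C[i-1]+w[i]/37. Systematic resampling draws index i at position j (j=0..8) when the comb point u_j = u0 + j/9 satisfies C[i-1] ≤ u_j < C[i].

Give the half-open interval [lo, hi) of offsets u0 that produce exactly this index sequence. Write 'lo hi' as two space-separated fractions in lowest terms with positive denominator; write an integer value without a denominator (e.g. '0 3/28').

C = [7/37, 7/37, 14/37, 15/37, 20/37, 29/37, 32/37, 34/37, 1]
j=0 picked index 0: u0 ∈ [0, 7/37)
j=1 picked index 2: u0 ∈ [26/333, 89/333)
j=2 picked index 2: u0 ∈ [-11/333, 52/333)
j=3 picked index 4: u0 ∈ [8/111, 23/111)
j=4 picked index 5: u0 ∈ [32/333, 113/333)
j=5 picked index 5: u0 ∈ [-5/333, 76/333)
j=6 picked index 5: u0 ∈ [-14/111, 13/111)
j=7 picked index 7: u0 ∈ [29/333, 47/333)
j=8 picked index 8: u0 ∈ [10/333, 1/9)
intersection: [32/333, 1/9)

32/333 1/9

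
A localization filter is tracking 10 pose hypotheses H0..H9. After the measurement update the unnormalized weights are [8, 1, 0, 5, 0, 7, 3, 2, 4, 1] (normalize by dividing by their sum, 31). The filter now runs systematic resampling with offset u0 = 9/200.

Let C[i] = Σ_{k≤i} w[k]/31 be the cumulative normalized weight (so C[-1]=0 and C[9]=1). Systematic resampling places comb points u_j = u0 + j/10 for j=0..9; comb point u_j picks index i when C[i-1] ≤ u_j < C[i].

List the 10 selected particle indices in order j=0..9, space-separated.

C = [8/31, 9/31, 9/31, 14/31, 14/31, 21/31, 24/31, 26/31, 30/31, 1]
j=0: u_0=9/200 ∈ [0, 8/31) → index 0
j=1: u_1=29/200 ∈ [0, 8/31) → index 0
j=2: u_2=49/200 ∈ [0, 8/31) → index 0
j=3: u_3=69/200 ∈ [9/31, 14/31) → index 3
j=4: u_4=89/200 ∈ [9/31, 14/31) → index 3
j=5: u_5=109/200 ∈ [14/31, 21/31) → index 5
j=6: u_6=129/200 ∈ [14/31, 21/31) → index 5
j=7: u_7=149/200 ∈ [21/31, 24/31) → index 6
j=8: u_8=169/200 ∈ [26/31, 30/31) → index 8
j=9: u_9=189/200 ∈ [26/31, 30/31) → index 8

0 0 0 3 3 5 5 6 8 8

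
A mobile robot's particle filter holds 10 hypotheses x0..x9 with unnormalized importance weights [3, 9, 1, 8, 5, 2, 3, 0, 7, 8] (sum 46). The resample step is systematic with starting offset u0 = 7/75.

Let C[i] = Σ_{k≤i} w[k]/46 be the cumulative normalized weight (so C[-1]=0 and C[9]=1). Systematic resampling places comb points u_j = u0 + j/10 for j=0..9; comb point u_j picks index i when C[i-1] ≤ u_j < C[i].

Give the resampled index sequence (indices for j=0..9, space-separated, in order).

1 1 3 3 4 5 8 8 9 9

C = [3/46, 6/23, 13/46, 21/46, 13/23, 14/23, 31/46, 31/46, 19/23, 1]
j=0: u_0=7/75 ∈ [3/46, 6/23) → index 1
j=1: u_1=29/150 ∈ [3/46, 6/23) → index 1
j=2: u_2=22/75 ∈ [13/46, 21/46) → index 3
j=3: u_3=59/150 ∈ [13/46, 21/46) → index 3
j=4: u_4=37/75 ∈ [21/46, 13/23) → index 4
j=5: u_5=89/150 ∈ [13/23, 14/23) → index 5
j=6: u_6=52/75 ∈ [31/46, 19/23) → index 8
j=7: u_7=119/150 ∈ [31/46, 19/23) → index 8
j=8: u_8=67/75 ∈ [19/23, 1) → index 9
j=9: u_9=149/150 ∈ [19/23, 1) → index 9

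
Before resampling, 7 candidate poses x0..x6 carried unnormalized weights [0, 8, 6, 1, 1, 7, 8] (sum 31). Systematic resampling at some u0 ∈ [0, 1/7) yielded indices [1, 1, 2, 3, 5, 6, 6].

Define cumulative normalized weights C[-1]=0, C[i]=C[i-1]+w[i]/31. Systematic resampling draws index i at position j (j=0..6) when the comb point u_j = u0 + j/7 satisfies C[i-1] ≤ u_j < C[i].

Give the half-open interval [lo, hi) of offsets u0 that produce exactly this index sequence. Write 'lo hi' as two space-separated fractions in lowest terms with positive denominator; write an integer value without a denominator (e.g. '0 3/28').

6/217 12/217

C = [0, 8/31, 14/31, 15/31, 16/31, 23/31, 1]
j=0 picked index 1: u0 ∈ [0, 8/31)
j=1 picked index 1: u0 ∈ [-1/7, 25/217)
j=2 picked index 2: u0 ∈ [-6/217, 36/217)
j=3 picked index 3: u0 ∈ [5/217, 12/217)
j=4 picked index 5: u0 ∈ [-12/217, 37/217)
j=5 picked index 6: u0 ∈ [6/217, 2/7)
j=6 picked index 6: u0 ∈ [-25/217, 1/7)
intersection: [6/217, 12/217)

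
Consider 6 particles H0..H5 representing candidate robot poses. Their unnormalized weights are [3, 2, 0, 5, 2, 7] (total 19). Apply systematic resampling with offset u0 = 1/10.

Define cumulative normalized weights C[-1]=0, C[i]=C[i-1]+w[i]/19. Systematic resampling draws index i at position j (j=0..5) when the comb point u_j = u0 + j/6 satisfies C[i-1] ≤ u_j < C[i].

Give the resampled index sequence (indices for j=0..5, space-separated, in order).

C = [3/19, 5/19, 5/19, 10/19, 12/19, 1]
j=0: u_0=1/10 ∈ [0, 3/19) → index 0
j=1: u_1=4/15 ∈ [5/19, 10/19) → index 3
j=2: u_2=13/30 ∈ [5/19, 10/19) → index 3
j=3: u_3=3/5 ∈ [10/19, 12/19) → index 4
j=4: u_4=23/30 ∈ [12/19, 1) → index 5
j=5: u_5=14/15 ∈ [12/19, 1) → index 5

0 3 3 4 5 5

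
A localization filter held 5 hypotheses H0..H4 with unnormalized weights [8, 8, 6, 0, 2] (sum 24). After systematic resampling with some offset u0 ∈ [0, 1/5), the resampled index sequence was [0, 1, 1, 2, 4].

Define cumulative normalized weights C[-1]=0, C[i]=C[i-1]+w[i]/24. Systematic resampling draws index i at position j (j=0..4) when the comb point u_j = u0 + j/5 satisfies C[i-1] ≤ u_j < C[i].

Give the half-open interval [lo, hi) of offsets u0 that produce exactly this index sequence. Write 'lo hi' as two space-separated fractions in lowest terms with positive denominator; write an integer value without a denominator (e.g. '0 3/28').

C = [1/3, 2/3, 11/12, 11/12, 1]
j=0 picked index 0: u0 ∈ [0, 1/3)
j=1 picked index 1: u0 ∈ [2/15, 7/15)
j=2 picked index 1: u0 ∈ [-1/15, 4/15)
j=3 picked index 2: u0 ∈ [1/15, 19/60)
j=4 picked index 4: u0 ∈ [7/60, 1/5)
intersection: [2/15, 1/5)

2/15 1/5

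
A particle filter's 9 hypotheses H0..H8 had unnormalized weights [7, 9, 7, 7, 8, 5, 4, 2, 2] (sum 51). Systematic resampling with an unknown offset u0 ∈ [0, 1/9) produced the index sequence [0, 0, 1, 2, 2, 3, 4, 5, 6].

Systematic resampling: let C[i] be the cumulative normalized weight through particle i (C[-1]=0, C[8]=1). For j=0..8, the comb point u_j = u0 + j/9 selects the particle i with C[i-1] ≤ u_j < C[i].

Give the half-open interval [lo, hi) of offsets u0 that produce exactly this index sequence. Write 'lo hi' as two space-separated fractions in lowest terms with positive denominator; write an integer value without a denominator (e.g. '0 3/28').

C = [7/51, 16/51, 23/51, 10/17, 38/51, 43/51, 47/51, 49/51, 1]
j=0 picked index 0: u0 ∈ [0, 7/51)
j=1 picked index 0: u0 ∈ [-1/9, 4/153)
j=2 picked index 1: u0 ∈ [-13/153, 14/153)
j=3 picked index 2: u0 ∈ [-1/51, 2/17)
j=4 picked index 2: u0 ∈ [-20/153, 1/153)
j=5 picked index 3: u0 ∈ [-16/153, 5/153)
j=6 picked index 4: u0 ∈ [-4/51, 4/51)
j=7 picked index 5: u0 ∈ [-5/153, 10/153)
j=8 picked index 6: u0 ∈ [-7/153, 5/153)
intersection: [0, 1/153)

0 1/153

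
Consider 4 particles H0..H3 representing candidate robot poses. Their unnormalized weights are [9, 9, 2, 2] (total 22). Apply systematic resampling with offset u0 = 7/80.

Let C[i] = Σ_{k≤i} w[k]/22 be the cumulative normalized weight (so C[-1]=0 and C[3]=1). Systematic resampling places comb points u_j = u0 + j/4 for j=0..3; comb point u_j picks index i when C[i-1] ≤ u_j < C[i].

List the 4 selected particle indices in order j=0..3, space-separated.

C = [9/22, 9/11, 10/11, 1]
j=0: u_0=7/80 ∈ [0, 9/22) → index 0
j=1: u_1=27/80 ∈ [0, 9/22) → index 0
j=2: u_2=47/80 ∈ [9/22, 9/11) → index 1
j=3: u_3=67/80 ∈ [9/11, 10/11) → index 2

0 0 1 2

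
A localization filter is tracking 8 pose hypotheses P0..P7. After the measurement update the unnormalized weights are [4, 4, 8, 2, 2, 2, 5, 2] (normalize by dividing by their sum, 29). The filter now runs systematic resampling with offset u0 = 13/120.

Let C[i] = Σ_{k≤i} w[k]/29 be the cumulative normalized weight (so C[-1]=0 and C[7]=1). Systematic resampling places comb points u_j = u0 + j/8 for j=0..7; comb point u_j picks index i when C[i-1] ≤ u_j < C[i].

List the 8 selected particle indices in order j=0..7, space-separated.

0 1 2 2 3 5 6 7

C = [4/29, 8/29, 16/29, 18/29, 20/29, 22/29, 27/29, 1]
j=0: u_0=13/120 ∈ [0, 4/29) → index 0
j=1: u_1=7/30 ∈ [4/29, 8/29) → index 1
j=2: u_2=43/120 ∈ [8/29, 16/29) → index 2
j=3: u_3=29/60 ∈ [8/29, 16/29) → index 2
j=4: u_4=73/120 ∈ [16/29, 18/29) → index 3
j=5: u_5=11/15 ∈ [20/29, 22/29) → index 5
j=6: u_6=103/120 ∈ [22/29, 27/29) → index 6
j=7: u_7=59/60 ∈ [27/29, 1) → index 7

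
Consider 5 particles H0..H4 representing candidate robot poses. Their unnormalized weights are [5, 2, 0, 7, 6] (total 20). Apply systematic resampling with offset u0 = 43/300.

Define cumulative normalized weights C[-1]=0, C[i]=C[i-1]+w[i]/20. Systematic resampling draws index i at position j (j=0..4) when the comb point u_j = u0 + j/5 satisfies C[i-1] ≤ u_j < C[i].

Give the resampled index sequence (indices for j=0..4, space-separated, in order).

C = [1/4, 7/20, 7/20, 7/10, 1]
j=0: u_0=43/300 ∈ [0, 1/4) → index 0
j=1: u_1=103/300 ∈ [1/4, 7/20) → index 1
j=2: u_2=163/300 ∈ [7/20, 7/10) → index 3
j=3: u_3=223/300 ∈ [7/10, 1) → index 4
j=4: u_4=283/300 ∈ [7/10, 1) → index 4

0 1 3 4 4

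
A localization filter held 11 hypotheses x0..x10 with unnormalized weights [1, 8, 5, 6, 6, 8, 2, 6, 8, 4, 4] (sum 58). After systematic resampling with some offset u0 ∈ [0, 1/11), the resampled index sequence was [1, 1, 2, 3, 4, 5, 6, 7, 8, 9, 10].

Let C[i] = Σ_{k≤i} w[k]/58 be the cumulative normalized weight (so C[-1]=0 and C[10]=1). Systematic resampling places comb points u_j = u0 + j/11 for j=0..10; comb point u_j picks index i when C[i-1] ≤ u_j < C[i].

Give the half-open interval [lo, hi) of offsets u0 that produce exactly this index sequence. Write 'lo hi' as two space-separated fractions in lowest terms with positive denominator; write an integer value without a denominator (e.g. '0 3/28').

C = [1/58, 9/58, 7/29, 10/29, 13/29, 17/29, 18/29, 21/29, 25/29, 27/29, 1]
j=0 picked index 1: u0 ∈ [1/58, 9/58)
j=1 picked index 1: u0 ∈ [-47/638, 41/638)
j=2 picked index 2: u0 ∈ [-17/638, 19/319)
j=3 picked index 3: u0 ∈ [-10/319, 23/319)
j=4 picked index 4: u0 ∈ [-6/319, 27/319)
j=5 picked index 5: u0 ∈ [-2/319, 42/319)
j=6 picked index 6: u0 ∈ [13/319, 24/319)
j=7 picked index 7: u0 ∈ [-5/319, 28/319)
j=8 picked index 8: u0 ∈ [-1/319, 43/319)
j=9 picked index 9: u0 ∈ [14/319, 36/319)
j=10 picked index 10: u0 ∈ [7/319, 1/11)
intersection: [14/319, 19/319)

14/319 19/319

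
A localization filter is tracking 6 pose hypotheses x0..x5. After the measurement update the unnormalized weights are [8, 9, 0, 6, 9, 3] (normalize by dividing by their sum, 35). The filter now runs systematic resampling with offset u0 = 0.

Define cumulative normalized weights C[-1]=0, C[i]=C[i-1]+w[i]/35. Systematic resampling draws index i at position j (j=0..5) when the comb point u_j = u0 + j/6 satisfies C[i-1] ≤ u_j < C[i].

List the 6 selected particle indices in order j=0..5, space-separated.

0 0 1 3 4 4

C = [8/35, 17/35, 17/35, 23/35, 32/35, 1]
j=0: u_0=0 ∈ [0, 8/35) → index 0
j=1: u_1=1/6 ∈ [0, 8/35) → index 0
j=2: u_2=1/3 ∈ [8/35, 17/35) → index 1
j=3: u_3=1/2 ∈ [17/35, 23/35) → index 3
j=4: u_4=2/3 ∈ [23/35, 32/35) → index 4
j=5: u_5=5/6 ∈ [23/35, 32/35) → index 4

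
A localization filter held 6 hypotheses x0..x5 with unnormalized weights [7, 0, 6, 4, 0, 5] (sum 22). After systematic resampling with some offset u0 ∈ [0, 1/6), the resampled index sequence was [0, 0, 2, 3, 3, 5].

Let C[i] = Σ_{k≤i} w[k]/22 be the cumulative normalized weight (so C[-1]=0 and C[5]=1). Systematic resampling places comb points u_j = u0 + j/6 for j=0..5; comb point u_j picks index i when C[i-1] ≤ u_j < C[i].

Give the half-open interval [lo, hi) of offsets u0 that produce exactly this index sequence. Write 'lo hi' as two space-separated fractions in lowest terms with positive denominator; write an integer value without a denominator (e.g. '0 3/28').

C = [7/22, 7/22, 13/22, 17/22, 17/22, 1]
j=0 picked index 0: u0 ∈ [0, 7/22)
j=1 picked index 0: u0 ∈ [-1/6, 5/33)
j=2 picked index 2: u0 ∈ [-1/66, 17/66)
j=3 picked index 3: u0 ∈ [1/11, 3/11)
j=4 picked index 3: u0 ∈ [-5/66, 7/66)
j=5 picked index 5: u0 ∈ [-2/33, 1/6)
intersection: [1/11, 7/66)

1/11 7/66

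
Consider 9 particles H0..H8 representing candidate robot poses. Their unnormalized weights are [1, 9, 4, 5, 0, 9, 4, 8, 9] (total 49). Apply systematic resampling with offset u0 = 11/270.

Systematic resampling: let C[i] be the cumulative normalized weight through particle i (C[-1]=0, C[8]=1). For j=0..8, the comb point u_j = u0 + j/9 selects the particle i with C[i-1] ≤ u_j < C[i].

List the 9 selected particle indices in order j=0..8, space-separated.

1 1 2 3 5 6 7 8 8

C = [1/49, 10/49, 2/7, 19/49, 19/49, 4/7, 32/49, 40/49, 1]
j=0: u_0=11/270 ∈ [1/49, 10/49) → index 1
j=1: u_1=41/270 ∈ [1/49, 10/49) → index 1
j=2: u_2=71/270 ∈ [10/49, 2/7) → index 2
j=3: u_3=101/270 ∈ [2/7, 19/49) → index 3
j=4: u_4=131/270 ∈ [19/49, 4/7) → index 5
j=5: u_5=161/270 ∈ [4/7, 32/49) → index 6
j=6: u_6=191/270 ∈ [32/49, 40/49) → index 7
j=7: u_7=221/270 ∈ [40/49, 1) → index 8
j=8: u_8=251/270 ∈ [40/49, 1) → index 8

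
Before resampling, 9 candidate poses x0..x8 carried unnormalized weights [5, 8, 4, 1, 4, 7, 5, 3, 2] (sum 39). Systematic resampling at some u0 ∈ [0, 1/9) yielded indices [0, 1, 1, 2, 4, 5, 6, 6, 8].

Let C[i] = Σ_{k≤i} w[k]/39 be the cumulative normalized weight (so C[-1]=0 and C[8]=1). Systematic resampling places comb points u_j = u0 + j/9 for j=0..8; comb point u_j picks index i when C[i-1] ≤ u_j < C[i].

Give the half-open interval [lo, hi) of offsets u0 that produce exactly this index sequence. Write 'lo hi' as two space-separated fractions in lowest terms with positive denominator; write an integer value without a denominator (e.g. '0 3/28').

1/13 11/117

C = [5/39, 1/3, 17/39, 6/13, 22/39, 29/39, 34/39, 37/39, 1]
j=0 picked index 0: u0 ∈ [0, 5/39)
j=1 picked index 1: u0 ∈ [2/117, 2/9)
j=2 picked index 1: u0 ∈ [-11/117, 1/9)
j=3 picked index 2: u0 ∈ [0, 4/39)
j=4 picked index 4: u0 ∈ [2/117, 14/117)
j=5 picked index 5: u0 ∈ [1/117, 22/117)
j=6 picked index 6: u0 ∈ [1/13, 8/39)
j=7 picked index 6: u0 ∈ [-4/117, 11/117)
j=8 picked index 8: u0 ∈ [7/117, 1/9)
intersection: [1/13, 11/117)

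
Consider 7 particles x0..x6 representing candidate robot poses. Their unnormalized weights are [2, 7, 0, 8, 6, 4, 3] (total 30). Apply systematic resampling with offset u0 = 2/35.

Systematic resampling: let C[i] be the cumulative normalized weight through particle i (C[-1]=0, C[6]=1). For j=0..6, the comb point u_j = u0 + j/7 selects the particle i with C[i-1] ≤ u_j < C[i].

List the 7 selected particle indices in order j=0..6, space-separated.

0 1 3 3 4 5 6

C = [1/15, 3/10, 3/10, 17/30, 23/30, 9/10, 1]
j=0: u_0=2/35 ∈ [0, 1/15) → index 0
j=1: u_1=1/5 ∈ [1/15, 3/10) → index 1
j=2: u_2=12/35 ∈ [3/10, 17/30) → index 3
j=3: u_3=17/35 ∈ [3/10, 17/30) → index 3
j=4: u_4=22/35 ∈ [17/30, 23/30) → index 4
j=5: u_5=27/35 ∈ [23/30, 9/10) → index 5
j=6: u_6=32/35 ∈ [9/10, 1) → index 6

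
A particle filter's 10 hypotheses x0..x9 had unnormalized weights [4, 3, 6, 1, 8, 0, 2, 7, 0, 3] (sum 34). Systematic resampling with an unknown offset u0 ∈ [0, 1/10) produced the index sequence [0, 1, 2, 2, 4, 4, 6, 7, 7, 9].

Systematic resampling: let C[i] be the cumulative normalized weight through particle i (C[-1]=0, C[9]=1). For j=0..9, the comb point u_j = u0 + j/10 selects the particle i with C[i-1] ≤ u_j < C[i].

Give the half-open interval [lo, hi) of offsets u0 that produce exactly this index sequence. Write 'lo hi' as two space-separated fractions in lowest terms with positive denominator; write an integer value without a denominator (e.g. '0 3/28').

C = [2/17, 7/34, 13/34, 7/17, 11/17, 11/17, 12/17, 31/34, 31/34, 1]
j=0 picked index 0: u0 ∈ [0, 2/17)
j=1 picked index 1: u0 ∈ [3/170, 9/85)
j=2 picked index 2: u0 ∈ [1/170, 31/170)
j=3 picked index 2: u0 ∈ [-8/85, 7/85)
j=4 picked index 4: u0 ∈ [1/85, 21/85)
j=5 picked index 4: u0 ∈ [-3/34, 5/34)
j=6 picked index 6: u0 ∈ [4/85, 9/85)
j=7 picked index 7: u0 ∈ [1/170, 18/85)
j=8 picked index 7: u0 ∈ [-8/85, 19/170)
j=9 picked index 9: u0 ∈ [1/85, 1/10)
intersection: [4/85, 7/85)

4/85 7/85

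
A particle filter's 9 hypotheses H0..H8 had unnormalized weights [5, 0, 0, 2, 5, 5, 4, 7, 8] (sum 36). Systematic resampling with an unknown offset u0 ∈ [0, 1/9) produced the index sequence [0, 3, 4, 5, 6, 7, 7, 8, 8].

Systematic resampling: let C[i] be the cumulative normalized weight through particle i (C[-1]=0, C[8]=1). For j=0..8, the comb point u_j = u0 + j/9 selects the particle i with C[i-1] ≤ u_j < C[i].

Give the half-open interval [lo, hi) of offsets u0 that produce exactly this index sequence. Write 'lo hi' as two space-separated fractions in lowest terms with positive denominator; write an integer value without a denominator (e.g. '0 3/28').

1/36 1/12

C = [5/36, 5/36, 5/36, 7/36, 1/3, 17/36, 7/12, 7/9, 1]
j=0 picked index 0: u0 ∈ [0, 5/36)
j=1 picked index 3: u0 ∈ [1/36, 1/12)
j=2 picked index 4: u0 ∈ [-1/36, 1/9)
j=3 picked index 5: u0 ∈ [0, 5/36)
j=4 picked index 6: u0 ∈ [1/36, 5/36)
j=5 picked index 7: u0 ∈ [1/36, 2/9)
j=6 picked index 7: u0 ∈ [-1/12, 1/9)
j=7 picked index 8: u0 ∈ [0, 2/9)
j=8 picked index 8: u0 ∈ [-1/9, 1/9)
intersection: [1/36, 1/12)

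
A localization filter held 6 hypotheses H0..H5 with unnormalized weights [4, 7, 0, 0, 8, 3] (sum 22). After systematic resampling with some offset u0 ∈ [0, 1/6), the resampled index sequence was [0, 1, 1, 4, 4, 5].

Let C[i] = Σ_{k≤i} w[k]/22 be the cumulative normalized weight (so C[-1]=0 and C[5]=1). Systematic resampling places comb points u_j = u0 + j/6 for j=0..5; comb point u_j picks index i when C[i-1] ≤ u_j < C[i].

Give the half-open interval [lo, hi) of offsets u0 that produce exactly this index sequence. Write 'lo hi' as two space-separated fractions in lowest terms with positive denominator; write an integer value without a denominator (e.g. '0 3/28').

C = [2/11, 1/2, 1/2, 1/2, 19/22, 1]
j=0 picked index 0: u0 ∈ [0, 2/11)
j=1 picked index 1: u0 ∈ [1/66, 1/3)
j=2 picked index 1: u0 ∈ [-5/33, 1/6)
j=3 picked index 4: u0 ∈ [0, 4/11)
j=4 picked index 4: u0 ∈ [-1/6, 13/66)
j=5 picked index 5: u0 ∈ [1/33, 1/6)
intersection: [1/33, 1/6)

1/33 1/6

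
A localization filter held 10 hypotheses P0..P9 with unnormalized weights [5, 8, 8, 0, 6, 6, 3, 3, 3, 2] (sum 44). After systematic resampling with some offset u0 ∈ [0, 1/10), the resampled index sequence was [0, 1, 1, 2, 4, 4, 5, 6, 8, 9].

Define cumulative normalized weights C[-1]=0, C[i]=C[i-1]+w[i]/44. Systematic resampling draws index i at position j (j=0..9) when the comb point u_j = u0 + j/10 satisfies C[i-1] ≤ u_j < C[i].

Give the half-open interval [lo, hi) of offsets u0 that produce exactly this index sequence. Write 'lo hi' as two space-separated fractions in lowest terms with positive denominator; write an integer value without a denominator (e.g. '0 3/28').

19/220 21/220

C = [5/44, 13/44, 21/44, 21/44, 27/44, 3/4, 9/11, 39/44, 21/22, 1]
j=0 picked index 0: u0 ∈ [0, 5/44)
j=1 picked index 1: u0 ∈ [3/220, 43/220)
j=2 picked index 1: u0 ∈ [-19/220, 21/220)
j=3 picked index 2: u0 ∈ [-1/220, 39/220)
j=4 picked index 4: u0 ∈ [17/220, 47/220)
j=5 picked index 4: u0 ∈ [-1/44, 5/44)
j=6 picked index 5: u0 ∈ [3/220, 3/20)
j=7 picked index 6: u0 ∈ [1/20, 13/110)
j=8 picked index 8: u0 ∈ [19/220, 17/110)
j=9 picked index 9: u0 ∈ [3/55, 1/10)
intersection: [19/220, 21/220)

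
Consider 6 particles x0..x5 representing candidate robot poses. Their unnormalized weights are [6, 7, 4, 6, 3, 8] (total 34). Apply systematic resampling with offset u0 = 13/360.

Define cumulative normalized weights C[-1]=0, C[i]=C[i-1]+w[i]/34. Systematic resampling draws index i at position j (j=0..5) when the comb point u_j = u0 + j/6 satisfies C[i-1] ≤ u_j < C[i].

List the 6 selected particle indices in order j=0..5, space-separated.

0 1 1 3 4 5

C = [3/17, 13/34, 1/2, 23/34, 13/17, 1]
j=0: u_0=13/360 ∈ [0, 3/17) → index 0
j=1: u_1=73/360 ∈ [3/17, 13/34) → index 1
j=2: u_2=133/360 ∈ [3/17, 13/34) → index 1
j=3: u_3=193/360 ∈ [1/2, 23/34) → index 3
j=4: u_4=253/360 ∈ [23/34, 13/17) → index 4
j=5: u_5=313/360 ∈ [13/17, 1) → index 5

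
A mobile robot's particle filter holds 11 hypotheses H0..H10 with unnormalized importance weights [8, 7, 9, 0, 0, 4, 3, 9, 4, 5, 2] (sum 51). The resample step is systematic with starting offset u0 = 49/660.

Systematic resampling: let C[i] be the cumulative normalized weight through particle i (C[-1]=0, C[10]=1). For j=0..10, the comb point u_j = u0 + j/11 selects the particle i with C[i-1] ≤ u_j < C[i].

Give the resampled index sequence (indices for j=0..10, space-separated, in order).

0 1 1 2 2 5 7 7 8 9 10

C = [8/51, 5/17, 8/17, 8/17, 8/17, 28/51, 31/51, 40/51, 44/51, 49/51, 1]
j=0: u_0=49/660 ∈ [0, 8/51) → index 0
j=1: u_1=109/660 ∈ [8/51, 5/17) → index 1
j=2: u_2=169/660 ∈ [8/51, 5/17) → index 1
j=3: u_3=229/660 ∈ [5/17, 8/17) → index 2
j=4: u_4=289/660 ∈ [5/17, 8/17) → index 2
j=5: u_5=349/660 ∈ [8/17, 28/51) → index 5
j=6: u_6=409/660 ∈ [31/51, 40/51) → index 7
j=7: u_7=469/660 ∈ [31/51, 40/51) → index 7
j=8: u_8=529/660 ∈ [40/51, 44/51) → index 8
j=9: u_9=589/660 ∈ [44/51, 49/51) → index 9
j=10: u_10=59/60 ∈ [49/51, 1) → index 10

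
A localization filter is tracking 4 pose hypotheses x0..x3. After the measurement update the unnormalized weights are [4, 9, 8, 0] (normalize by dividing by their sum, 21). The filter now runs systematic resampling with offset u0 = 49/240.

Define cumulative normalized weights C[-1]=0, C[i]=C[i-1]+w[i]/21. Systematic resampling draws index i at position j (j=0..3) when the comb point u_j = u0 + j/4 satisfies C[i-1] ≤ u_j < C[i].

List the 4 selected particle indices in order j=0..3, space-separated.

C = [4/21, 13/21, 1, 1]
j=0: u_0=49/240 ∈ [4/21, 13/21) → index 1
j=1: u_1=109/240 ∈ [4/21, 13/21) → index 1
j=2: u_2=169/240 ∈ [13/21, 1) → index 2
j=3: u_3=229/240 ∈ [13/21, 1) → index 2

1 1 2 2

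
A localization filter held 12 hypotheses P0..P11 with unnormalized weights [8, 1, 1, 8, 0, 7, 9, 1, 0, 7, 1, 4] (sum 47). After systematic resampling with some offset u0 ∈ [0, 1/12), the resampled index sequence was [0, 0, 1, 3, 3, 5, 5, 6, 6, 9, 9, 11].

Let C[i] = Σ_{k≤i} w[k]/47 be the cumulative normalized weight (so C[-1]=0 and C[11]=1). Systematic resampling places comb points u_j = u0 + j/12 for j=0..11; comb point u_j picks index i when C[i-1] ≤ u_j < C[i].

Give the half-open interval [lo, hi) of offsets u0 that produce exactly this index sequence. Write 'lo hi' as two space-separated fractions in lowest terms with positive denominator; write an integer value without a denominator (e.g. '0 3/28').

1/282 7/282

C = [8/47, 9/47, 10/47, 18/47, 18/47, 25/47, 34/47, 35/47, 35/47, 42/47, 43/47, 1]
j=0 picked index 0: u0 ∈ [0, 8/47)
j=1 picked index 0: u0 ∈ [-1/12, 49/564)
j=2 picked index 1: u0 ∈ [1/282, 7/282)
j=3 picked index 3: u0 ∈ [-7/188, 25/188)
j=4 picked index 3: u0 ∈ [-17/141, 7/141)
j=5 picked index 5: u0 ∈ [-19/564, 65/564)
j=6 picked index 5: u0 ∈ [-11/94, 3/94)
j=7 picked index 6: u0 ∈ [-29/564, 79/564)
j=8 picked index 6: u0 ∈ [-19/141, 8/141)
j=9 picked index 9: u0 ∈ [-1/188, 27/188)
j=10 picked index 9: u0 ∈ [-25/282, 17/282)
j=11 picked index 11: u0 ∈ [-1/564, 1/12)
intersection: [1/282, 7/282)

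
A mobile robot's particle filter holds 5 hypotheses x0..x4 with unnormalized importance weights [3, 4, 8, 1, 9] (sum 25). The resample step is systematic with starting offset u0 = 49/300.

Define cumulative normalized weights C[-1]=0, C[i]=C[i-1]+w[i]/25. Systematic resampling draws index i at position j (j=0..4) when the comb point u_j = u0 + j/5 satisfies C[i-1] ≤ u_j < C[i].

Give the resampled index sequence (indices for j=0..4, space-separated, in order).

C = [3/25, 7/25, 3/5, 16/25, 1]
j=0: u_0=49/300 ∈ [3/25, 7/25) → index 1
j=1: u_1=109/300 ∈ [7/25, 3/5) → index 2
j=2: u_2=169/300 ∈ [7/25, 3/5) → index 2
j=3: u_3=229/300 ∈ [16/25, 1) → index 4
j=4: u_4=289/300 ∈ [16/25, 1) → index 4

1 2 2 4 4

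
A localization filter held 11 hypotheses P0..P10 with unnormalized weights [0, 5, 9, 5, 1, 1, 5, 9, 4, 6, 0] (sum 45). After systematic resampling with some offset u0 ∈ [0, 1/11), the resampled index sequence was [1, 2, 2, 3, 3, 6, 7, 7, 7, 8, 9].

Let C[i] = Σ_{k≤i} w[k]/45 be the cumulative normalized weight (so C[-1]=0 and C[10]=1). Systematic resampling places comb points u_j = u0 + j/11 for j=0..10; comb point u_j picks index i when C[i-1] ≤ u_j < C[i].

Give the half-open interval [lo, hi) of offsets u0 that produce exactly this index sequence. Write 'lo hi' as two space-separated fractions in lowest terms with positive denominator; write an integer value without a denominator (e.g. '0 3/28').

19/495 8/165

C = [0, 1/9, 14/45, 19/45, 4/9, 7/15, 26/45, 7/9, 13/15, 1, 1]
j=0 picked index 1: u0 ∈ [0, 1/9)
j=1 picked index 2: u0 ∈ [2/99, 109/495)
j=2 picked index 2: u0 ∈ [-7/99, 64/495)
j=3 picked index 3: u0 ∈ [19/495, 74/495)
j=4 picked index 3: u0 ∈ [-26/495, 29/495)
j=5 picked index 6: u0 ∈ [2/165, 61/495)
j=6 picked index 7: u0 ∈ [16/495, 23/99)
j=7 picked index 7: u0 ∈ [-29/495, 14/99)
j=8 picked index 7: u0 ∈ [-74/495, 5/99)
j=9 picked index 8: u0 ∈ [-4/99, 8/165)
j=10 picked index 9: u0 ∈ [-7/165, 1/11)
intersection: [19/495, 8/165)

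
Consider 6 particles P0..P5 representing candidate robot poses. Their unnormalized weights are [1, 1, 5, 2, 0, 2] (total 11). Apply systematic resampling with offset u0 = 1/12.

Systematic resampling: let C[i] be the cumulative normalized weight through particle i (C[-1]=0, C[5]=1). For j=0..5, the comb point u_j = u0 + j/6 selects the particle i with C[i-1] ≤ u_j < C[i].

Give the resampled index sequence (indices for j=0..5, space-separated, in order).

C = [1/11, 2/11, 7/11, 9/11, 9/11, 1]
j=0: u_0=1/12 ∈ [0, 1/11) → index 0
j=1: u_1=1/4 ∈ [2/11, 7/11) → index 2
j=2: u_2=5/12 ∈ [2/11, 7/11) → index 2
j=3: u_3=7/12 ∈ [2/11, 7/11) → index 2
j=4: u_4=3/4 ∈ [7/11, 9/11) → index 3
j=5: u_5=11/12 ∈ [9/11, 1) → index 5

0 2 2 2 3 5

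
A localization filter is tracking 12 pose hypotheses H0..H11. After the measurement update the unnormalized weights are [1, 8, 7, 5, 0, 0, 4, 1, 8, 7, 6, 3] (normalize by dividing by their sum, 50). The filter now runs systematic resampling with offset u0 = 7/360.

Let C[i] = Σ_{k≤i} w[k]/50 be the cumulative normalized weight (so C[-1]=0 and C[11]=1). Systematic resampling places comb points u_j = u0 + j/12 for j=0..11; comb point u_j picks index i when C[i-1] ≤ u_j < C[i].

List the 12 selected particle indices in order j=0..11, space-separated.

C = [1/50, 9/50, 8/25, 21/50, 21/50, 21/50, 1/2, 13/25, 17/25, 41/50, 47/50, 1]
j=0: u_0=7/360 ∈ [0, 1/50) → index 0
j=1: u_1=37/360 ∈ [1/50, 9/50) → index 1
j=2: u_2=67/360 ∈ [9/50, 8/25) → index 2
j=3: u_3=97/360 ∈ [9/50, 8/25) → index 2
j=4: u_4=127/360 ∈ [8/25, 21/50) → index 3
j=5: u_5=157/360 ∈ [21/50, 1/2) → index 6
j=6: u_6=187/360 ∈ [1/2, 13/25) → index 7
j=7: u_7=217/360 ∈ [13/25, 17/25) → index 8
j=8: u_8=247/360 ∈ [17/25, 41/50) → index 9
j=9: u_9=277/360 ∈ [17/25, 41/50) → index 9
j=10: u_10=307/360 ∈ [41/50, 47/50) → index 10
j=11: u_11=337/360 ∈ [41/50, 47/50) → index 10

0 1 2 2 3 6 7 8 9 9 10 10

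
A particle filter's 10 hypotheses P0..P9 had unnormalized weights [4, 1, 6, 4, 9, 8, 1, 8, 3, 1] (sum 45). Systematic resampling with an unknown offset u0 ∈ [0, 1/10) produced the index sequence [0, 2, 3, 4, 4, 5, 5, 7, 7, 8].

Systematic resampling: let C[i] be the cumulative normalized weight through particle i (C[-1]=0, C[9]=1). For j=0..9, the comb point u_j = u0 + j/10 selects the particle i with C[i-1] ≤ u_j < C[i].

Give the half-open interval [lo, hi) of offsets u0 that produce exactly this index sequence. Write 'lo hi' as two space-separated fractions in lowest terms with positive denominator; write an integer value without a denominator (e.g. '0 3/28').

2/45 7/90

C = [4/45, 1/9, 11/45, 1/3, 8/15, 32/45, 11/15, 41/45, 44/45, 1]
j=0 picked index 0: u0 ∈ [0, 4/45)
j=1 picked index 2: u0 ∈ [1/90, 13/90)
j=2 picked index 3: u0 ∈ [2/45, 2/15)
j=3 picked index 4: u0 ∈ [1/30, 7/30)
j=4 picked index 4: u0 ∈ [-1/15, 2/15)
j=5 picked index 5: u0 ∈ [1/30, 19/90)
j=6 picked index 5: u0 ∈ [-1/15, 1/9)
j=7 picked index 7: u0 ∈ [1/30, 19/90)
j=8 picked index 7: u0 ∈ [-1/15, 1/9)
j=9 picked index 8: u0 ∈ [1/90, 7/90)
intersection: [2/45, 7/90)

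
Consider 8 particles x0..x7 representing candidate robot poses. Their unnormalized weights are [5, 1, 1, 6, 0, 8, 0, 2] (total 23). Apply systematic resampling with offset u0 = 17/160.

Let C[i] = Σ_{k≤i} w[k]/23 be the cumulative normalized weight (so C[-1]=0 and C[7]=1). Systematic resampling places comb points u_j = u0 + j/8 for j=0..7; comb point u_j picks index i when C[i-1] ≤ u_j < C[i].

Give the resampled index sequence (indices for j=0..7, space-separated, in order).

C = [5/23, 6/23, 7/23, 13/23, 13/23, 21/23, 21/23, 1]
j=0: u_0=17/160 ∈ [0, 5/23) → index 0
j=1: u_1=37/160 ∈ [5/23, 6/23) → index 1
j=2: u_2=57/160 ∈ [7/23, 13/23) → index 3
j=3: u_3=77/160 ∈ [7/23, 13/23) → index 3
j=4: u_4=97/160 ∈ [13/23, 21/23) → index 5
j=5: u_5=117/160 ∈ [13/23, 21/23) → index 5
j=6: u_6=137/160 ∈ [13/23, 21/23) → index 5
j=7: u_7=157/160 ∈ [21/23, 1) → index 7

0 1 3 3 5 5 5 7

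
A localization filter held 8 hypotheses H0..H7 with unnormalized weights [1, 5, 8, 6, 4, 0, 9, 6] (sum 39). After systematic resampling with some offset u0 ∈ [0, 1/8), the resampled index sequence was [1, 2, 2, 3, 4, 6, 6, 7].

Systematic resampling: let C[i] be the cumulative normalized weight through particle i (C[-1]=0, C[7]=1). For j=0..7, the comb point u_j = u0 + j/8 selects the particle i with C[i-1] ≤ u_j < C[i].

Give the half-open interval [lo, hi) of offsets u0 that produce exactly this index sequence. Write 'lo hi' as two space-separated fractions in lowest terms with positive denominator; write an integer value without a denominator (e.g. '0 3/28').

C = [1/39, 2/13, 14/39, 20/39, 8/13, 8/13, 11/13, 1]
j=0 picked index 1: u0 ∈ [1/39, 2/13)
j=1 picked index 2: u0 ∈ [3/104, 73/312)
j=2 picked index 2: u0 ∈ [-5/52, 17/156)
j=3 picked index 3: u0 ∈ [-5/312, 43/312)
j=4 picked index 4: u0 ∈ [1/78, 3/26)
j=5 picked index 6: u0 ∈ [-1/104, 23/104)
j=6 picked index 6: u0 ∈ [-7/52, 5/52)
j=7 picked index 7: u0 ∈ [-3/104, 1/8)
intersection: [3/104, 5/52)

3/104 5/52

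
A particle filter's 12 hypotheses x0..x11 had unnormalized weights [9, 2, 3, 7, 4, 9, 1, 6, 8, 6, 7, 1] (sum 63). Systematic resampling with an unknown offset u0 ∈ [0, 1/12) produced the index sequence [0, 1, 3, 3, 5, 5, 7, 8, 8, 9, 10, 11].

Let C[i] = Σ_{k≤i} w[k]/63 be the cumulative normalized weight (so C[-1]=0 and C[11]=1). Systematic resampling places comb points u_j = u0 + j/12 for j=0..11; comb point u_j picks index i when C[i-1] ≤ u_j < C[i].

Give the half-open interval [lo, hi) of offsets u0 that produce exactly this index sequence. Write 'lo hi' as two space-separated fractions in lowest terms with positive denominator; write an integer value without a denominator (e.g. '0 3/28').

17/252 1/12

C = [1/7, 11/63, 2/9, 1/3, 25/63, 34/63, 5/9, 41/63, 7/9, 55/63, 62/63, 1]
j=0 picked index 0: u0 ∈ [0, 1/7)
j=1 picked index 1: u0 ∈ [5/84, 23/252)
j=2 picked index 3: u0 ∈ [1/18, 1/6)
j=3 picked index 3: u0 ∈ [-1/36, 1/12)
j=4 picked index 5: u0 ∈ [4/63, 13/63)
j=5 picked index 5: u0 ∈ [-5/252, 31/252)
j=6 picked index 7: u0 ∈ [1/18, 19/126)
j=7 picked index 8: u0 ∈ [17/252, 7/36)
j=8 picked index 8: u0 ∈ [-1/63, 1/9)
j=9 picked index 9: u0 ∈ [1/36, 31/252)
j=10 picked index 10: u0 ∈ [5/126, 19/126)
j=11 picked index 11: u0 ∈ [17/252, 1/12)
intersection: [17/252, 1/12)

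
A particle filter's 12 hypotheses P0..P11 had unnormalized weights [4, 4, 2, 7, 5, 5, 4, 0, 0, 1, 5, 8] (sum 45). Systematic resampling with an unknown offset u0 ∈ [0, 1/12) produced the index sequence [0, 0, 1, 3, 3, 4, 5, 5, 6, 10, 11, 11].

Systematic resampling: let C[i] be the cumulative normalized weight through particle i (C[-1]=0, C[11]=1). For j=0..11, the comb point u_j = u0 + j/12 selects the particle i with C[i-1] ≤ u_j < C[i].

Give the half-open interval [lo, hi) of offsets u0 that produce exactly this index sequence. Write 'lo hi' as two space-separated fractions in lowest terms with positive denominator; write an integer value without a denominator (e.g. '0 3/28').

0 1/180

C = [4/45, 8/45, 2/9, 17/45, 22/45, 3/5, 31/45, 31/45, 31/45, 32/45, 37/45, 1]
j=0 picked index 0: u0 ∈ [0, 4/45)
j=1 picked index 0: u0 ∈ [-1/12, 1/180)
j=2 picked index 1: u0 ∈ [-7/90, 1/90)
j=3 picked index 3: u0 ∈ [-1/36, 23/180)
j=4 picked index 3: u0 ∈ [-1/9, 2/45)
j=5 picked index 4: u0 ∈ [-7/180, 13/180)
j=6 picked index 5: u0 ∈ [-1/90, 1/10)
j=7 picked index 5: u0 ∈ [-17/180, 1/60)
j=8 picked index 6: u0 ∈ [-1/15, 1/45)
j=9 picked index 10: u0 ∈ [-7/180, 13/180)
j=10 picked index 11: u0 ∈ [-1/90, 1/6)
j=11 picked index 11: u0 ∈ [-17/180, 1/12)
intersection: [0, 1/180)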